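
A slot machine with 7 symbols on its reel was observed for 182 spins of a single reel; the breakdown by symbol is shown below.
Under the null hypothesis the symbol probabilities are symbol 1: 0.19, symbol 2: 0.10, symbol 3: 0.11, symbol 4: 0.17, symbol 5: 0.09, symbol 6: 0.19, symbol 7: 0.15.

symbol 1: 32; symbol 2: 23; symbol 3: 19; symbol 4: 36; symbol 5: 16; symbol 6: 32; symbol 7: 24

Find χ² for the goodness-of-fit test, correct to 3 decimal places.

Expected counts E_i = n·p_i: 182×0.19 = 34.58, 182×0.10 = 18.2, 182×0.11 = 20.02, 182×0.17 = 30.94, 182×0.09 = 16.38, 182×0.19 = 34.58, 182×0.15 = 27.3.
symbol 1: (32 − 34.58)²/34.58 = 6.6564/34.58 = 0.1925
symbol 2: (23 − 18.2)²/18.2 = 23.04/18.2 = 1.2659
symbol 3: (19 − 20.02)²/20.02 = 1.0404/20.02 = 0.0520
symbol 4: (36 − 30.94)²/30.94 = 25.6036/30.94 = 0.8275
symbol 5: (16 − 16.38)²/16.38 = 0.1444/16.38 = 0.0088
symbol 6: (32 − 34.58)²/34.58 = 6.6564/34.58 = 0.1925
symbol 7: (24 − 27.3)²/27.3 = 10.89/27.3 = 0.3989
Sum = 2.938

2.938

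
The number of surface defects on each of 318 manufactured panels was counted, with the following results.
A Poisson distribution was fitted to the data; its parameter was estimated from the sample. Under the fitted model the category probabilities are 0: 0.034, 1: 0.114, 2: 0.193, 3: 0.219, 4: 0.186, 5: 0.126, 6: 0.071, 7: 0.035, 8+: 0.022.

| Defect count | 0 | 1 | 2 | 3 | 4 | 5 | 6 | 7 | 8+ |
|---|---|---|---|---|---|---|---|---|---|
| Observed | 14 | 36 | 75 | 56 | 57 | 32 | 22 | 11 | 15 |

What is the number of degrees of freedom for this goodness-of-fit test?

There are k = 9 categories and 1 parameter estimated from the data, so df = 9 − 1 − 1 = 7.

7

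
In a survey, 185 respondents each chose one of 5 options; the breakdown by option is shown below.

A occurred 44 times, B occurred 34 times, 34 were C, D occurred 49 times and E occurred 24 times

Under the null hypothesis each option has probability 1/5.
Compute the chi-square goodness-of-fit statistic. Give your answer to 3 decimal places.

10.270

Under H₀ each category has probability 1/5, so each expected count is 185/5 = 37.
χ² = (44−37)²/37 + (34−37)²/37 + (34−37)²/37 + (49−37)²/37 + (24−37)²/37
   = 1.3243 + 0.2432 + 0.2432 + 3.8919 + 4.5676
Sum = 10.270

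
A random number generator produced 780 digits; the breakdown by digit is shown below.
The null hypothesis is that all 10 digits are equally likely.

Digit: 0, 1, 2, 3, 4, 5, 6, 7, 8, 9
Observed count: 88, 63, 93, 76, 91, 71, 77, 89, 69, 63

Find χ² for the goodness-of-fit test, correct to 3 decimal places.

Under H₀ each category has probability 1/10, so each expected count is 780/10 = 78.
cat         O        E   (O−E)²/E
0          88       78     1.2821
1          63       78     2.8846
2          93       78     2.8846
3          76       78     0.0513
4          91       78     2.1667
5          71       78     0.6282
6          77       78     0.0128
7          89       78     1.5513
8          69       78     1.0385
9          63       78     2.8846
Sum = 15.385

15.385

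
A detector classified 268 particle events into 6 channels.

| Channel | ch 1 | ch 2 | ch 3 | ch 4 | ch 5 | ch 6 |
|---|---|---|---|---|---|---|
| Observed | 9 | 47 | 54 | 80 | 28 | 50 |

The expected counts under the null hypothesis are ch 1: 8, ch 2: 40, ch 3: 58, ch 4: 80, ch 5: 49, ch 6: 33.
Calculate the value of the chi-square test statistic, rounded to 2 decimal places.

cat         O        E   (O−E)²/E
ch 1        9        8      0.125
ch 2       47       40      1.225
ch 3       54       58      0.276
ch 4       80       80      0.000
ch 5       28       49      9.000
ch 6       50       33      8.758
Sum = 19.38

19.38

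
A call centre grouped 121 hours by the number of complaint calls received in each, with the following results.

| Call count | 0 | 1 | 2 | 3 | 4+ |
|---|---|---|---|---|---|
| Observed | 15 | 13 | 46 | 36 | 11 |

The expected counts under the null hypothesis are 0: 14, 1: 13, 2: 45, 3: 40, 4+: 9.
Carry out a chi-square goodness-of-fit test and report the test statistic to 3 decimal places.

0: (15 − 14)²/14 = 1/14 = 0.0714
1: (13 − 13)²/13 = 0/13 = 0.0000
2: (46 − 45)²/45 = 1/45 = 0.0222
3: (36 − 40)²/40 = 16/40 = 0.4000
4+: (11 − 9)²/9 = 4/9 = 0.4444
Sum = 0.938

0.938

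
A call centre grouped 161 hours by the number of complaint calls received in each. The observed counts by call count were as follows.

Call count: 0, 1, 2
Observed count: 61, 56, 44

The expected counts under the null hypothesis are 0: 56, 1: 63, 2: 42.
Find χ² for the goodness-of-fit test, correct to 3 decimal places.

χ² = (61−56)²/56 + (56−63)²/63 + (44−42)²/42
   = 0.4464 + 0.7778 + 0.0952
Sum = 1.319

1.319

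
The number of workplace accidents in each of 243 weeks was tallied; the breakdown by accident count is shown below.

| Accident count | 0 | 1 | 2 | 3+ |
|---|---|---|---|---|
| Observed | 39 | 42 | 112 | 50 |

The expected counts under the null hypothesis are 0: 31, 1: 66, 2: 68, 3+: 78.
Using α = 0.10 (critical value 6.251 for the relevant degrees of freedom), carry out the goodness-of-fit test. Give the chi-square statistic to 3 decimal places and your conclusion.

cat         O        E   (O−E)²/E
0          39       31     2.0645
1          42       66     8.7273
2         112       68    28.4706
3+         50       78    10.0513
Sum = 49.314
df = 3. Since 49.314 > 6.251, we reject H₀.

49.314; reject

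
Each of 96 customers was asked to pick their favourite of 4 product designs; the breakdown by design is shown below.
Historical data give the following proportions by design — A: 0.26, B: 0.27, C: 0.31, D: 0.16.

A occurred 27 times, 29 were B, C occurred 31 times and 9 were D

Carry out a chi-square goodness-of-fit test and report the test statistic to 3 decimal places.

3.218

Expected counts E_i = n·p_i: 96×0.26 = 24.96, 96×0.27 = 25.92, 96×0.31 = 29.76, 96×0.16 = 15.36.
A: (27 − 24.96)²/24.96 = 4.1616/24.96 = 0.1667
B: (29 − 25.92)²/25.92 = 9.4864/25.92 = 0.3660
C: (31 − 29.76)²/29.76 = 1.5376/29.76 = 0.0517
D: (9 − 15.36)²/15.36 = 40.4496/15.36 = 2.6334
Sum = 3.218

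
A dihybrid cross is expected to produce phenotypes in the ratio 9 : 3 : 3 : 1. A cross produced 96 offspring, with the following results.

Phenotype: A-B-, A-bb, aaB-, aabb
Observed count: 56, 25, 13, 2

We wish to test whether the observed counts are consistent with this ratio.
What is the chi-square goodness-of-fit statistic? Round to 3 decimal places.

Ratio total = 16. Expected counts: 96×9/16 = 54, 96×3/16 = 18, 96×3/16 = 18, 96×1/16 = 6.
cat         O        E   (O−E)²/E
A-B-       56       54     0.0741
A-bb       25       18     2.7222
aaB-       13       18     1.3889
aabb        2        6     2.6667
Sum = 6.852

6.852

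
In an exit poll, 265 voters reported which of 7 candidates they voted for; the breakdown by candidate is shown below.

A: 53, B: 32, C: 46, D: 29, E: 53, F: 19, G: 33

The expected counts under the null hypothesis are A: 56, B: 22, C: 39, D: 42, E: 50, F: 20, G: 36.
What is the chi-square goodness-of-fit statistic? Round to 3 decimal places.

χ² = (53−56)²/56 + (32−22)²/22 + (46−39)²/39 + (29−42)²/42 + (53−50)²/50 + (19−20)²/20 + (33−36)²/36
   = 0.1607 + 4.5455 + 1.2564 + 4.0238 + 0.1800 + 0.0500 + 0.2500
Sum = 10.466

10.466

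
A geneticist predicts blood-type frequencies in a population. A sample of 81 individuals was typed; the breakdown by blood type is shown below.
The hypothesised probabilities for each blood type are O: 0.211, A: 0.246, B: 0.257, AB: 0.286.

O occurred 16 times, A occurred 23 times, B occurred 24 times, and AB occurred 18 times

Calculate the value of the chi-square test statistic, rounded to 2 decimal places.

Expected counts E_i = n·p_i: 81×0.211 = 17.091, 81×0.246 = 19.926, 81×0.257 = 20.817, 81×0.286 = 23.166.
O: (16 − 17.091)²/17.091 = 1.190281/17.091 = 0.070
A: (23 − 19.926)²/19.926 = 9.449476/19.926 = 0.474
B: (24 − 20.817)²/20.817 = 10.131489/20.817 = 0.487
AB: (18 − 23.166)²/23.166 = 26.687556/23.166 = 1.152
Sum = 2.18

2.18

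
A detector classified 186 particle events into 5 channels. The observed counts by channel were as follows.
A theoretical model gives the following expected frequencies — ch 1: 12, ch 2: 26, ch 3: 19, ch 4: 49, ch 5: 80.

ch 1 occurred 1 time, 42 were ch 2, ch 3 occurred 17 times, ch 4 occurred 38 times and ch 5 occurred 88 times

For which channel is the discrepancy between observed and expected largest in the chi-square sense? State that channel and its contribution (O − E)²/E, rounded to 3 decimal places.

ch 1, 10.083

χ² = (1−12)²/12 + (42−26)²/26 + (17−19)²/19 + (38−49)²/49 + (88−80)²/80
   = 10.0833 + 9.8462 + 0.2105 + 2.4694 + 0.8000
The largest term is for ch 1: 10.083.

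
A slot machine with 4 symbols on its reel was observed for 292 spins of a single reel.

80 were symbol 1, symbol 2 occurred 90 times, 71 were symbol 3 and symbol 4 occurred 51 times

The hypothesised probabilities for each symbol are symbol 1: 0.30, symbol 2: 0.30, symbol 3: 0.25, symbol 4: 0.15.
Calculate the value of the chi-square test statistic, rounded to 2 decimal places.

1.96

Expected counts E_i = n·p_i: 292×0.30 = 87.6, 292×0.30 = 87.6, 292×0.25 = 73, 292×0.15 = 43.8.
symbol 1: (80 − 87.6)²/87.6 = 57.76/87.6 = 0.659
symbol 2: (90 − 87.6)²/87.6 = 5.76/87.6 = 0.066
symbol 3: (71 − 73)²/73 = 4/73 = 0.055
symbol 4: (51 − 43.8)²/43.8 = 51.84/43.8 = 1.184
Sum = 1.96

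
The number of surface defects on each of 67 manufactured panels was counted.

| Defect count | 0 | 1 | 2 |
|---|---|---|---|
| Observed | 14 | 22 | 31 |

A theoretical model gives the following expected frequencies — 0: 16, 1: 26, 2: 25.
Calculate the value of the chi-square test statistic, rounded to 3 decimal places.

2.305

χ² = (14−16)²/16 + (22−26)²/26 + (31−25)²/25
   = 0.2500 + 0.6154 + 1.4400
Sum = 2.305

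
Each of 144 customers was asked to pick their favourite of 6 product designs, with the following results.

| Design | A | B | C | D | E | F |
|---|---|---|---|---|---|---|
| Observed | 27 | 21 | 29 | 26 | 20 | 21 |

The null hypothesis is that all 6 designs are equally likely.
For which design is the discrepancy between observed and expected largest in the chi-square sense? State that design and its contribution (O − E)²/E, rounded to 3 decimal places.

Under H₀ each category has probability 1/6, so each expected count is 144/6 = 24.
A: (27 − 24)²/24 = 9/24 = 0.3750
B: (21 − 24)²/24 = 9/24 = 0.3750
C: (29 − 24)²/24 = 25/24 = 1.0417
D: (26 − 24)²/24 = 4/24 = 0.1667
E: (20 − 24)²/24 = 16/24 = 0.6667
F: (21 − 24)²/24 = 9/24 = 0.3750
The largest term is for C: 1.042.

C, 1.042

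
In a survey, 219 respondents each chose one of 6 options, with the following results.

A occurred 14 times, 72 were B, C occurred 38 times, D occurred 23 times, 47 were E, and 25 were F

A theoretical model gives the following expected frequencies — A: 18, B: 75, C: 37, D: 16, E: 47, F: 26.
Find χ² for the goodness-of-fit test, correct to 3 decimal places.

4.137

cat         O        E   (O−E)²/E
A          14       18     0.8889
B          72       75     0.1200
C          38       37     0.0270
D          23       16     3.0625
E          47       47     0.0000
F          25       26     0.0385
Sum = 4.137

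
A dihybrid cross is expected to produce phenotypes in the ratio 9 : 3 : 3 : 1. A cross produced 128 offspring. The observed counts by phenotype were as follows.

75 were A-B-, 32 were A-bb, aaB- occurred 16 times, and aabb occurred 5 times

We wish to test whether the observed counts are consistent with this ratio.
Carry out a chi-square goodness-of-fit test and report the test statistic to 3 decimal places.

6.583

Ratio total = 16. Expected counts: 128×9/16 = 72, 128×3/16 = 24, 128×3/16 = 24, 128×1/16 = 8.
χ² = (75−72)²/72 + (32−24)²/24 + (16−24)²/24 + (5−8)²/8
   = 0.1250 + 2.6667 + 2.6667 + 1.1250
Sum = 6.583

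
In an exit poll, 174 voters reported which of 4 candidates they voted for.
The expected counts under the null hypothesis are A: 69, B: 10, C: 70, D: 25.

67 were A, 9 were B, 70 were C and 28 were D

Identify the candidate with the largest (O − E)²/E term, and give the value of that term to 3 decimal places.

A: (67 − 69)²/69 = 4/69 = 0.0580
B: (9 − 10)²/10 = 1/10 = 0.1000
C: (70 − 70)²/70 = 0/70 = 0.0000
D: (28 − 25)²/25 = 9/25 = 0.3600
The largest term is for D: 0.360.

D, 0.360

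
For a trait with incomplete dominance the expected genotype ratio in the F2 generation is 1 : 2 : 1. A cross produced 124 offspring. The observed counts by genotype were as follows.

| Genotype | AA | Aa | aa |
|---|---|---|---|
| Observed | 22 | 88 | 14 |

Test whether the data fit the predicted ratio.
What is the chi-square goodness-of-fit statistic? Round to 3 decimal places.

22.839

Ratio total = 4. Expected counts: 124×1/4 = 31, 124×2/4 = 62, 124×1/4 = 31.
AA: (22 − 31)²/31 = 81/31 = 2.6129
Aa: (88 − 62)²/62 = 676/62 = 10.9032
aa: (14 − 31)²/31 = 289/31 = 9.3226
Sum = 22.839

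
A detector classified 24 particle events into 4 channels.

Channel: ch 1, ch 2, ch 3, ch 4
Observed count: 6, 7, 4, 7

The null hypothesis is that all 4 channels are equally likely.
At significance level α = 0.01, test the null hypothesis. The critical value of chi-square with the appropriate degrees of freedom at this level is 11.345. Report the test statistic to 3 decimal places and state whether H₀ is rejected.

Under H₀ each category has probability 1/4, so each expected count is 24/4 = 6.
cat         O        E   (O−E)²/E
ch 1        6        6     0.0000
ch 2        7        6     0.1667
ch 3        4        6     0.6667
ch 4        7        6     0.1667
Sum = 1.000
df = 3. Since 1.000 < 11.345, we do not reject H₀.

1.000; do not reject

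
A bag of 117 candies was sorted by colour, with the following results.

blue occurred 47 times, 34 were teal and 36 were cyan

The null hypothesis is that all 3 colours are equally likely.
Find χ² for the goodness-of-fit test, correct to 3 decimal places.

2.513

Under H₀ each category has probability 1/3, so each expected count is 117/3 = 39.
χ² = (47−39)²/39 + (34−39)²/39 + (36−39)²/39
   = 1.6410 + 0.6410 + 0.2308
Sum = 2.513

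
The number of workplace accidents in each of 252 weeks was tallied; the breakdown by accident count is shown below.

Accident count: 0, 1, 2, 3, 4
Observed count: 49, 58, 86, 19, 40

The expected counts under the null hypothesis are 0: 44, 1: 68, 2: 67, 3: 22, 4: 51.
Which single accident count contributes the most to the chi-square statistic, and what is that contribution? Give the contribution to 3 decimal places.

2, 5.388

χ² = (49−44)²/44 + (58−68)²/68 + (86−67)²/67 + (19−22)²/22 + (40−51)²/51
   = 0.5682 + 1.4706 + 5.3881 + 0.4091 + 2.3725
The largest term is for 2: 5.388.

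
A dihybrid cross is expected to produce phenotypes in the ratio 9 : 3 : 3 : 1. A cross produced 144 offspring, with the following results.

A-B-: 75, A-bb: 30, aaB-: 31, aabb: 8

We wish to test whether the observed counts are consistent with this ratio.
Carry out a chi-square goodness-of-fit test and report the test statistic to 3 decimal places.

1.481

Ratio total = 16. Expected counts: 144×9/16 = 81, 144×3/16 = 27, 144×3/16 = 27, 144×1/16 = 9.
χ² = (75−81)²/81 + (30−27)²/27 + (31−27)²/27 + (8−9)²/9
   = 0.4444 + 0.3333 + 0.5926 + 0.1111
Sum = 1.481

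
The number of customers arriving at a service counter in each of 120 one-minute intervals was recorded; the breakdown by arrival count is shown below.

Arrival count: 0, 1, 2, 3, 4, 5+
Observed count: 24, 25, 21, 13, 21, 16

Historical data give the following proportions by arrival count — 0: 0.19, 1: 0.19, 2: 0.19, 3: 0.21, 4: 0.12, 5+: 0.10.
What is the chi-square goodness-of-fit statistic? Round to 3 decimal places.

10.682

Expected counts E_i = n·p_i: 120×0.19 = 22.8, 120×0.19 = 22.8, 120×0.19 = 22.8, 120×0.21 = 25.2, 120×0.12 = 14.4, 120×0.10 = 12.
0: (24 − 22.8)²/22.8 = 1.44/22.8 = 0.0632
1: (25 − 22.8)²/22.8 = 4.84/22.8 = 0.2123
2: (21 − 22.8)²/22.8 = 3.24/22.8 = 0.1421
3: (13 − 25.2)²/25.2 = 148.84/25.2 = 5.9063
4: (21 − 14.4)²/14.4 = 43.56/14.4 = 3.0250
5+: (16 − 12)²/12 = 16/12 = 1.3333
Sum = 10.682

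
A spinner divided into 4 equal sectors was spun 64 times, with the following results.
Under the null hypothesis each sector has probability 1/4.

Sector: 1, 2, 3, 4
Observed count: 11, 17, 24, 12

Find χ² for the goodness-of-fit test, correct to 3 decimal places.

Under H₀ each category has probability 1/4, so each expected count is 64/4 = 16.
χ² = (11−16)²/16 + (17−16)²/16 + (24−16)²/16 + (12−16)²/16
   = 1.5625 + 0.0625 + 4.0000 + 1.0000
Sum = 6.625

6.625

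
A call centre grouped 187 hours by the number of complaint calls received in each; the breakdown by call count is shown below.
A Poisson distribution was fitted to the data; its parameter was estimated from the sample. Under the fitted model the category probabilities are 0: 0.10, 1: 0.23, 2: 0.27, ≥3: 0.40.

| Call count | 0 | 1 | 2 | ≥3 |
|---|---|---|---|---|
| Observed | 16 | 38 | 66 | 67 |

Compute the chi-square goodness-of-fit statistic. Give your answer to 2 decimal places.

6.55

Expected counts E_i = n·p_i: 187×0.10 = 18.7, 187×0.23 = 43.01, 187×0.27 = 50.49, 187×0.40 = 74.8.
0: (16 − 18.7)²/18.7 = 7.29/18.7 = 0.390
1: (38 − 43.01)²/43.01 = 25.1001/43.01 = 0.584
2: (66 − 50.49)²/50.49 = 240.5601/50.49 = 4.765
≥3: (67 − 74.8)²/74.8 = 60.84/74.8 = 0.813
Sum = 6.55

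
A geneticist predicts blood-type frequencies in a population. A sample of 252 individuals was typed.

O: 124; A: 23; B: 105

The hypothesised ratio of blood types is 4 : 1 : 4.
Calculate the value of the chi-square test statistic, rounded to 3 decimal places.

2.616

Ratio total = 9. Expected counts: 252×4/9 = 112, 252×1/9 = 28, 252×4/9 = 112.
cat         O        E   (O−E)²/E
O         124      112     1.2857
A          23       28     0.8929
B         105      112     0.4375
Sum = 2.616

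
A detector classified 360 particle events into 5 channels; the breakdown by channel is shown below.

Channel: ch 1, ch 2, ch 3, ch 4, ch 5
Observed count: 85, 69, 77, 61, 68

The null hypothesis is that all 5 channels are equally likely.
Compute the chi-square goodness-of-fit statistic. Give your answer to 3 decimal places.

Under H₀ each category has probability 1/5, so each expected count is 360/5 = 72.
ch 1: (85 − 72)²/72 = 169/72 = 2.3472
ch 2: (69 − 72)²/72 = 9/72 = 0.1250
ch 3: (77 − 72)²/72 = 25/72 = 0.3472
ch 4: (61 − 72)²/72 = 121/72 = 1.6806
ch 5: (68 − 72)²/72 = 16/72 = 0.2222
Sum = 4.722

4.722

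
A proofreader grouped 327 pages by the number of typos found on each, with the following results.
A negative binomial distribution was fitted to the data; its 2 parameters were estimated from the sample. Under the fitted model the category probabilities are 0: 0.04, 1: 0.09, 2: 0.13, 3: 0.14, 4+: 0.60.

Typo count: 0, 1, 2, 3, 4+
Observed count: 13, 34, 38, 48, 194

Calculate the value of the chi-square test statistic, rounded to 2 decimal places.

1.32

Expected counts E_i = n·p_i: 327×0.04 = 13.08, 327×0.09 = 29.43, 327×0.13 = 42.51, 327×0.14 = 45.78, 327×0.60 = 196.2.
0: (13 − 13.08)²/13.08 = 0.0064/13.08 = 0.000
1: (34 − 29.43)²/29.43 = 20.8849/29.43 = 0.710
2: (38 − 42.51)²/42.51 = 20.3401/42.51 = 0.478
3: (48 − 45.78)²/45.78 = 4.9284/45.78 = 0.108
4+: (194 − 196.2)²/196.2 = 4.84/196.2 = 0.025
Sum = 1.32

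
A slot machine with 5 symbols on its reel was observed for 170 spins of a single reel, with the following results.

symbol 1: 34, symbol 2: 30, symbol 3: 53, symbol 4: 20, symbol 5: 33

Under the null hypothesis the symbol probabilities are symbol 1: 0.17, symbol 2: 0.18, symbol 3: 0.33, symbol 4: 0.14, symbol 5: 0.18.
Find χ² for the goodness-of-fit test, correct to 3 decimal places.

1.878

Expected counts E_i = n·p_i: 170×0.17 = 28.9, 170×0.18 = 30.6, 170×0.33 = 56.1, 170×0.14 = 23.8, 170×0.18 = 30.6.
symbol 1: (34 − 28.9)²/28.9 = 26.01/28.9 = 0.9000
symbol 2: (30 − 30.6)²/30.6 = 0.36/30.6 = 0.0118
symbol 3: (53 − 56.1)²/56.1 = 9.61/56.1 = 0.1713
symbol 4: (20 − 23.8)²/23.8 = 14.44/23.8 = 0.6067
symbol 5: (33 − 30.6)²/30.6 = 5.76/30.6 = 0.1882
Sum = 1.878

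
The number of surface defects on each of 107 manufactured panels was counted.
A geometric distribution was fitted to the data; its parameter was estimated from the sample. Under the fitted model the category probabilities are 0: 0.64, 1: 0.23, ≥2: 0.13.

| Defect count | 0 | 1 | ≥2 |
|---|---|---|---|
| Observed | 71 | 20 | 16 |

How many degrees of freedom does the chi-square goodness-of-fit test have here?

There are k = 3 categories and 1 parameter estimated from the data, so df = 3 − 1 − 1 = 1.

1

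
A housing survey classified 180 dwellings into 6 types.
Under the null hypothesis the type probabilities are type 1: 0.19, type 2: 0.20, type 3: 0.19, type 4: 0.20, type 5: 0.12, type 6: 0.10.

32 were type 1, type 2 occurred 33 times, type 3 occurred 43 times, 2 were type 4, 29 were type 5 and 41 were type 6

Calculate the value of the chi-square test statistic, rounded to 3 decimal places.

Expected counts E_i = n·p_i: 180×0.19 = 34.2, 180×0.20 = 36, 180×0.19 = 34.2, 180×0.20 = 36, 180×0.12 = 21.6, 180×0.10 = 18.
type 1: (32 − 34.2)²/34.2 = 4.84/34.2 = 0.1415
type 2: (33 − 36)²/36 = 9/36 = 0.2500
type 3: (43 − 34.2)²/34.2 = 77.44/34.2 = 2.2643
type 4: (2 − 36)²/36 = 1156/36 = 32.1111
type 5: (29 − 21.6)²/21.6 = 54.76/21.6 = 2.5352
type 6: (41 − 18)²/18 = 529/18 = 29.3889
Sum = 66.691

66.691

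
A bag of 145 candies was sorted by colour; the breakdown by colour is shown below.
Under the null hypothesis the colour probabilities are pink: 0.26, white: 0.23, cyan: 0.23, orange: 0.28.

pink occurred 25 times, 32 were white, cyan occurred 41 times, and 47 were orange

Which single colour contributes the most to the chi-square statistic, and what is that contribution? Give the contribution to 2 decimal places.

pink, 4.28

Expected counts E_i = n·p_i: 145×0.26 = 37.7, 145×0.23 = 33.35, 145×0.23 = 33.35, 145×0.28 = 40.6.
pink: (25 − 37.7)²/37.7 = 161.29/37.7 = 4.278
white: (32 − 33.35)²/33.35 = 1.8225/33.35 = 0.055
cyan: (41 − 33.35)²/33.35 = 58.5225/33.35 = 1.755
orange: (47 − 40.6)²/40.6 = 40.96/40.6 = 1.009
The largest term is for pink: 4.28.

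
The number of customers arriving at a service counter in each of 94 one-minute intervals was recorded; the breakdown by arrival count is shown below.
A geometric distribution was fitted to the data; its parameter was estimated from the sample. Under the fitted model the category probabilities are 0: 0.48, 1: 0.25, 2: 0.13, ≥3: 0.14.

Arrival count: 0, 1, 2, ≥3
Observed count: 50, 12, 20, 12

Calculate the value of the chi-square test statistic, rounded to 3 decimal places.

Expected counts E_i = n·p_i: 94×0.48 = 45.12, 94×0.25 = 23.5, 94×0.13 = 12.22, 94×0.14 = 13.16.
cat         O        E   (O−E)²/E
0          50    45.12     0.5278
1          12     23.5     5.6277
2          20    12.22     4.9532
≥3         12    13.16     0.1022
Sum = 11.211

11.211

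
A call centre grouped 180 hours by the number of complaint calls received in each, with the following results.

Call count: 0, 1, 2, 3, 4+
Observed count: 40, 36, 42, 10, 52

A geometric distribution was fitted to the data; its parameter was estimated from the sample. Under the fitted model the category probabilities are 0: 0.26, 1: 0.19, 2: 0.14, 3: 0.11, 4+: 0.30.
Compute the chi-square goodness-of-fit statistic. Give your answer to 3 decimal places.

Expected counts E_i = n·p_i: 180×0.26 = 46.8, 180×0.19 = 34.2, 180×0.14 = 25.2, 180×0.11 = 19.8, 180×0.30 = 54.
χ² = (40−46.8)²/46.8 + (36−34.2)²/34.2 + (42−25.2)²/25.2 + (10−19.8)²/19.8 + (52−54)²/54
   = 0.9880 + 0.0947 + 11.2000 + 4.8505 + 0.0741
Sum = 17.207

17.207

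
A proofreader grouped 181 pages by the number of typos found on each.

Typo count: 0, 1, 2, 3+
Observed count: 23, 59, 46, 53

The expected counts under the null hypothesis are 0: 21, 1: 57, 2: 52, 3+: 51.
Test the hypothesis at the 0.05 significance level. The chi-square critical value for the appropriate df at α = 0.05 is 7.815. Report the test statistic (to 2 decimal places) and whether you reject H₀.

cat         O        E   (O−E)²/E
0          23       21      0.190
1          59       57      0.070
2          46       52      0.692
3+         53       51      0.078
Sum = 1.03
df = 3. Since 1.03 < 7.815, we do not reject H₀.

1.03; do not reject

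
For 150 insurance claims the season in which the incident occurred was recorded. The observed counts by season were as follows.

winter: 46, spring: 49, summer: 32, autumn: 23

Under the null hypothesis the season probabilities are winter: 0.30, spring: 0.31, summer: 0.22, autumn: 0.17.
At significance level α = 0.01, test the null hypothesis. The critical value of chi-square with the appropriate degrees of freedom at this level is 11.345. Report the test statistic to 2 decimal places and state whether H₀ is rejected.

Expected counts E_i = n·p_i: 150×0.30 = 45, 150×0.31 = 46.5, 150×0.22 = 33, 150×0.17 = 25.5.
χ² = (46−45)²/45 + (49−46.5)²/46.5 + (32−33)²/33 + (23−25.5)²/25.5
   = 0.022 + 0.134 + 0.030 + 0.245
Sum = 0.43
df = 3. Since 0.43 < 11.345, we do not reject H₀.

0.43; do not reject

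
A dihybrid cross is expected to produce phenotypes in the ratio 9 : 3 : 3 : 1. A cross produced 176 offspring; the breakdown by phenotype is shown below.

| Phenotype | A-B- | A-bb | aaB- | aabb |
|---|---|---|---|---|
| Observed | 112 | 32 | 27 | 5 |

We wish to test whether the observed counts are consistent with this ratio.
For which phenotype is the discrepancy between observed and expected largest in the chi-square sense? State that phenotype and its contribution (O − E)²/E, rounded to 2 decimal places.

Ratio total = 16. Expected counts: 176×9/16 = 99, 176×3/16 = 33, 176×3/16 = 33, 176×1/16 = 11.
cat         O        E   (O−E)²/E
A-B-      112       99      1.707
A-bb       32       33      0.030
aaB-       27       33      1.091
aabb        5       11      3.273
The largest term is for aabb: 3.27.

aabb, 3.27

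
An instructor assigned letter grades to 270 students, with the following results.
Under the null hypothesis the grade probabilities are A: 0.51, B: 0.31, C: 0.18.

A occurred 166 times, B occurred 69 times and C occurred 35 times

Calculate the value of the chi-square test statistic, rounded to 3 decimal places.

12.204

Expected counts E_i = n·p_i: 270×0.51 = 137.7, 270×0.31 = 83.7, 270×0.18 = 48.6.
cat         O        E   (O−E)²/E
A         166    137.7     5.8162
B          69     83.7     2.5817
C          35     48.6     3.8058
Sum = 12.204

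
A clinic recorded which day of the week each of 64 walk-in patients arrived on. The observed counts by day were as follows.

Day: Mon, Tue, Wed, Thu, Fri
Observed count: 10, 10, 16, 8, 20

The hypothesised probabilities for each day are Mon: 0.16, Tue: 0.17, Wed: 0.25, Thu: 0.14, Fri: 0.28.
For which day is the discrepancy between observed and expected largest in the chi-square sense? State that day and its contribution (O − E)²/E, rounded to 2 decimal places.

Fri, 0.24

Expected counts E_i = n·p_i: 64×0.16 = 10.24, 64×0.17 = 10.88, 64×0.25 = 16, 64×0.14 = 8.96, 64×0.28 = 17.92.
cat         O        E   (O−E)²/E
Mon        10    10.24      0.006
Tue        10    10.88      0.071
Wed        16       16      0.000
Thu         8     8.96      0.103
Fri        20    17.92      0.241
The largest term is for Fri: 0.24.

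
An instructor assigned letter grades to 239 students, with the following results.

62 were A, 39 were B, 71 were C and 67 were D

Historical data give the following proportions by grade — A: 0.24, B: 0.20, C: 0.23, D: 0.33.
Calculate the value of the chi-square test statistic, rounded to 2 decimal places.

8.46

Expected counts E_i = n·p_i: 239×0.24 = 57.36, 239×0.20 = 47.8, 239×0.23 = 54.97, 239×0.33 = 78.87.
A: (62 − 57.36)²/57.36 = 21.5296/57.36 = 0.375
B: (39 − 47.8)²/47.8 = 77.44/47.8 = 1.620
C: (71 − 54.97)²/54.97 = 256.9609/54.97 = 4.675
D: (67 − 78.87)²/78.87 = 140.8969/78.87 = 1.786
Sum = 8.46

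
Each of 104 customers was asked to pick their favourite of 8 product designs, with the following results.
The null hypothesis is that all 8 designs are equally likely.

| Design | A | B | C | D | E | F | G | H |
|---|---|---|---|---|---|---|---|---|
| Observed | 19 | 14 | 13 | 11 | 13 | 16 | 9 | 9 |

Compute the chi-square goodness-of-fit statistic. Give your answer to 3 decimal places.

Under H₀ each category has probability 1/8, so each expected count is 104/8 = 13.
cat         O        E   (O−E)²/E
A          19       13     2.7692
B          14       13     0.0769
C          13       13     0.0000
D          11       13     0.3077
E          13       13     0.0000
F          16       13     0.6923
G           9       13     1.2308
H           9       13     1.2308
Sum = 6.308

6.308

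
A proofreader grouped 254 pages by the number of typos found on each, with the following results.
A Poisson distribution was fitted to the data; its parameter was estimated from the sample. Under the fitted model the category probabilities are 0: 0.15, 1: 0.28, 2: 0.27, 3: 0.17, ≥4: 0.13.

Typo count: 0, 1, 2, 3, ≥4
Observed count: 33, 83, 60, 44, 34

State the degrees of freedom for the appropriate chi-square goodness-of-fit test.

There are k = 5 categories and 1 parameter estimated from the data, so df = 5 − 1 − 1 = 3.

3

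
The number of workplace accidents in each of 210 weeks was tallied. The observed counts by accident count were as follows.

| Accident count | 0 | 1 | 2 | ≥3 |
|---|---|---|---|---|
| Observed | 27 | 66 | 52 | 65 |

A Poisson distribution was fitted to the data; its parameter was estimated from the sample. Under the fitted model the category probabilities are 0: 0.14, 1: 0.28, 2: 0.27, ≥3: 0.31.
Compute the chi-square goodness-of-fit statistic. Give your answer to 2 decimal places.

Expected counts E_i = n·p_i: 210×0.14 = 29.4, 210×0.28 = 58.8, 210×0.27 = 56.7, 210×0.31 = 65.1.
cat         O        E   (O−E)²/E
0          27     29.4      0.196
1          66     58.8      0.882
2          52     56.7      0.390
≥3         65     65.1      0.000
Sum = 1.47

1.47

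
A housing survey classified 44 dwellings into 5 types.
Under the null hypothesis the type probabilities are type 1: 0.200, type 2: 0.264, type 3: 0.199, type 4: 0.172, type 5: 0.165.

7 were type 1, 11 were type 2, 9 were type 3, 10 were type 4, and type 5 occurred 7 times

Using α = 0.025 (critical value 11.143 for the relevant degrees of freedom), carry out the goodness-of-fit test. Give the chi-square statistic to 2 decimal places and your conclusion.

Expected counts E_i = n·p_i: 44×0.200 = 8.8, 44×0.264 = 11.616, 44×0.199 = 8.756, 44×0.172 = 7.568, 44×0.165 = 7.26.
χ² = (7−8.8)²/8.8 + (11−11.616)²/11.616 + (9−8.756)²/8.756 + (10−7.568)²/7.568 + (7−7.26)²/7.26
   = 0.368 + 0.033 + 0.007 + 0.782 + 0.009
Sum = 1.20
df = 4. Since 1.20 < 11.143, we do not reject H₀.

1.20; do not reject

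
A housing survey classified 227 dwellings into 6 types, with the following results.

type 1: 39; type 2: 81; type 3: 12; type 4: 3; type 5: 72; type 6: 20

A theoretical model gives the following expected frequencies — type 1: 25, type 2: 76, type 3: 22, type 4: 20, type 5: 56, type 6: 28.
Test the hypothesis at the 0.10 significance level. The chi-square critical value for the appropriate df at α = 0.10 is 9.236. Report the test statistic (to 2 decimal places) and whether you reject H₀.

34.02; reject

type 1: (39 − 25)²/25 = 196/25 = 7.840
type 2: (81 − 76)²/76 = 25/76 = 0.329
type 3: (12 − 22)²/22 = 100/22 = 4.545
type 4: (3 − 20)²/20 = 289/20 = 14.450
type 5: (72 − 56)²/56 = 256/56 = 4.571
type 6: (20 − 28)²/28 = 64/28 = 2.286
Sum = 34.02
df = 5. Since 34.02 > 9.236, we reject H₀.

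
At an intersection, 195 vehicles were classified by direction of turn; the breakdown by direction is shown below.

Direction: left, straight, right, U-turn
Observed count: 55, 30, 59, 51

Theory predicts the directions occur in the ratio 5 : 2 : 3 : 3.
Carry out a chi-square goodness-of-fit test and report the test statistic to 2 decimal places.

10.49

Ratio total = 13. Expected counts: 195×5/13 = 75, 195×2/13 = 30, 195×3/13 = 45, 195×3/13 = 45.
left: (55 − 75)²/75 = 400/75 = 5.333
straight: (30 − 30)²/30 = 0/30 = 0.000
right: (59 − 45)²/45 = 196/45 = 4.356
U-turn: (51 − 45)²/45 = 36/45 = 0.800
Sum = 10.49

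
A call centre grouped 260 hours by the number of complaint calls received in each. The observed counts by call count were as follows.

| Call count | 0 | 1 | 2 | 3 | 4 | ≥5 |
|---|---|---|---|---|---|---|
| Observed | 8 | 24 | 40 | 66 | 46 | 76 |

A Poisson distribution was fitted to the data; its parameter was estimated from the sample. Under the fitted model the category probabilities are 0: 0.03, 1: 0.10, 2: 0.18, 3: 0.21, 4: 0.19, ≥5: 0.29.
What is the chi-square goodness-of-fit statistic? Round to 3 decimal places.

3.766

Expected counts E_i = n·p_i: 260×0.03 = 7.8, 260×0.10 = 26, 260×0.18 = 46.8, 260×0.21 = 54.6, 260×0.19 = 49.4, 260×0.29 = 75.4.
0: (8 − 7.8)²/7.8 = 0.04/7.8 = 0.0051
1: (24 − 26)²/26 = 4/26 = 0.1538
2: (40 − 46.8)²/46.8 = 46.24/46.8 = 0.9880
3: (66 − 54.6)²/54.6 = 129.96/54.6 = 2.3802
4: (46 − 49.4)²/49.4 = 11.56/49.4 = 0.2340
≥5: (76 − 75.4)²/75.4 = 0.36/75.4 = 0.0048
Sum = 3.766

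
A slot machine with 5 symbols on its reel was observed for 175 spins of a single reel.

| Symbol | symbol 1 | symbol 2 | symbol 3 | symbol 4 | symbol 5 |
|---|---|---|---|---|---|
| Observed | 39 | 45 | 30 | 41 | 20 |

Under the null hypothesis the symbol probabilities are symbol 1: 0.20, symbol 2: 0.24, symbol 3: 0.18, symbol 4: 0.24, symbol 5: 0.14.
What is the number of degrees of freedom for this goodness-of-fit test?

There are k = 5 categories and no parameters were estimated from the data, so df = 5 − 1 = 4.

4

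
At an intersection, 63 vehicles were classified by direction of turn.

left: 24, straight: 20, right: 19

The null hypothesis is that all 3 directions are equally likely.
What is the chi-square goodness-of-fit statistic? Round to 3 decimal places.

0.667

Under H₀ each category has probability 1/3, so each expected count is 63/3 = 21.
left: (24 − 21)²/21 = 9/21 = 0.4286
straight: (20 − 21)²/21 = 1/21 = 0.0476
right: (19 − 21)²/21 = 4/21 = 0.1905
Sum = 0.667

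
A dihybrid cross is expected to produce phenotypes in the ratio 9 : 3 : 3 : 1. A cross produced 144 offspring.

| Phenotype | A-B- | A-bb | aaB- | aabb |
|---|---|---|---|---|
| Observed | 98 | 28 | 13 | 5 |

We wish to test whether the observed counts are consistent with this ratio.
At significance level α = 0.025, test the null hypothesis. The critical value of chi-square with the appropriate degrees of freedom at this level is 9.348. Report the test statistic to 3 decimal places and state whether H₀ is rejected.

12.642; reject

Ratio total = 16. Expected counts: 144×9/16 = 81, 144×3/16 = 27, 144×3/16 = 27, 144×1/16 = 9.
χ² = (98−81)²/81 + (28−27)²/27 + (13−27)²/27 + (5−9)²/9
   = 3.5679 + 0.0370 + 7.2593 + 1.7778
Sum = 12.642
df = 3. Since 12.642 > 9.348, we reject H₀.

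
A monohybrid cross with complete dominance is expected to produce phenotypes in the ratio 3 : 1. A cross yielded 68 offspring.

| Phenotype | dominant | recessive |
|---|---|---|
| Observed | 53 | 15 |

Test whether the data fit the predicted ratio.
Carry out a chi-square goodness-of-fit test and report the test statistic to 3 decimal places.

0.314

Ratio total = 4. Expected counts: 68×3/4 = 51, 68×1/4 = 17.
χ² = (53−51)²/51 + (15−17)²/17
   = 0.0784 + 0.2353
Sum = 0.314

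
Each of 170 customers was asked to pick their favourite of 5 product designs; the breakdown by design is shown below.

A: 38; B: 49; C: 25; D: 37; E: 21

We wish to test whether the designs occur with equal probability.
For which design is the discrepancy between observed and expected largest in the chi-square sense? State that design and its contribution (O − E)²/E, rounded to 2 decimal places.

Under H₀ each category has probability 1/5, so each expected count is 170/5 = 34.
A: (38 − 34)²/34 = 16/34 = 0.471
B: (49 − 34)²/34 = 225/34 = 6.618
C: (25 − 34)²/34 = 81/34 = 2.382
D: (37 − 34)²/34 = 9/34 = 0.265
E: (21 − 34)²/34 = 169/34 = 4.971
The largest term is for B: 6.62.

B, 6.62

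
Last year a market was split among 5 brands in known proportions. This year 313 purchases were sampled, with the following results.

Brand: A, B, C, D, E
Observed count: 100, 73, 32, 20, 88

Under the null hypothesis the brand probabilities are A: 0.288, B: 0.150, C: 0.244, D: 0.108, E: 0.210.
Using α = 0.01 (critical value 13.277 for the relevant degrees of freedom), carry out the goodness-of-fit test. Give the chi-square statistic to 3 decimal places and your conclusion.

Expected counts E_i = n·p_i: 313×0.288 = 90.144, 313×0.150 = 46.95, 313×0.244 = 76.372, 313×0.108 = 33.804, 313×0.210 = 65.73.
A: (100 − 90.144)²/90.144 = 97.140736/90.144 = 1.0776
B: (73 − 46.95)²/46.95 = 678.6025/46.95 = 14.4537
C: (32 − 76.372)²/76.372 = 1968.874384/76.372 = 25.7801
D: (20 − 33.804)²/33.804 = 190.550416/33.804 = 5.6369
E: (88 − 65.73)²/65.73 = 495.9529/65.73 = 7.5453
Sum = 54.494
df = 4. Since 54.494 > 13.277, we reject H₀.

54.494; reject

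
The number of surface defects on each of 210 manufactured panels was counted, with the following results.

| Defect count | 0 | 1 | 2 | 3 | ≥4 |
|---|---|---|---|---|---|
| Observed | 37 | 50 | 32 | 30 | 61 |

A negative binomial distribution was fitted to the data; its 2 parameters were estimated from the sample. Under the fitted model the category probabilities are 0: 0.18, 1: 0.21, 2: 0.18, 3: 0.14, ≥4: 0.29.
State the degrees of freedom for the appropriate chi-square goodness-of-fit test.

There are k = 5 categories and 2 parameters estimated from the data, so df = 5 − 1 − 2 = 2.

2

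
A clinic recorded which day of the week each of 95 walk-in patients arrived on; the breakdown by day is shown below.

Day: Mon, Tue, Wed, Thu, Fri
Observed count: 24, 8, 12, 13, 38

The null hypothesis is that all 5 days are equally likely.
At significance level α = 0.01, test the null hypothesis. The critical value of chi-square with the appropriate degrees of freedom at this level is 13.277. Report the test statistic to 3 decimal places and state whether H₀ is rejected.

31.158; reject

Expected count for each of the 5 categories: 95/5 = 19.
Mon: (24 − 19)²/19 = 25/19 = 1.3158
Tue: (8 − 19)²/19 = 121/19 = 6.3684
Wed: (12 − 19)²/19 = 49/19 = 2.5789
Thu: (13 − 19)²/19 = 36/19 = 1.8947
Fri: (38 − 19)²/19 = 361/19 = 19.0000
Sum = 31.158
df = 4. Since 31.158 > 13.277, we reject H₀.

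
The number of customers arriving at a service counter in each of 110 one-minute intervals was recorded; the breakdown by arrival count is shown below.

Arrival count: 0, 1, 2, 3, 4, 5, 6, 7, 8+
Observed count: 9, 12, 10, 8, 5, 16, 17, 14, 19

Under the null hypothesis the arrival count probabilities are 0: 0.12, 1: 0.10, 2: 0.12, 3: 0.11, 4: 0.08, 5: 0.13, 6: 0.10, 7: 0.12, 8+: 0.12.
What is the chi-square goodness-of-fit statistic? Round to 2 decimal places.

Expected counts E_i = n·p_i: 110×0.12 = 13.2, 110×0.10 = 11, 110×0.12 = 13.2, 110×0.11 = 12.1, 110×0.08 = 8.8, 110×0.13 = 14.3, 110×0.10 = 11, 110×0.12 = 13.2, 110×0.12 = 13.2.
cat         O        E   (O−E)²/E
0           9     13.2      1.336
1          12       11      0.091
2          10     13.2      0.776
3           8     12.1      1.389
4           5      8.8      1.641
5          16     14.3      0.202
6          17       11      3.273
7          14     13.2      0.048
8+         19     13.2      2.548
Sum = 11.30

11.30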